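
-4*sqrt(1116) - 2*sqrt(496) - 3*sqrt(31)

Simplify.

-35*sqrt(31)

4*sqrt(1116) = 24*sqrt(31); 2*sqrt(496) = 8*sqrt(31); 3*sqrt(31) = 3*sqrt(31)
Combine: (-24 - 8 - 3)·sqrt(31) = -35*sqrt(31)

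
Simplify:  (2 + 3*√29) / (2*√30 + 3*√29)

Multiply numerator and denominator by -2*√30 + 3*√29.
Denominator becomes 141; numerator becomes -6*√870 - 4*√30 + 6*√29 + 261.

(-6*√870 - 4*√30 + 6*√29 + 261)/141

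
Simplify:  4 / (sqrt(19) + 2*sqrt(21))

Multiply numerator and denominator by -sqrt(19) + 2*sqrt(21).
Denominator becomes 65; numerator becomes -4*sqrt(19) + 8*sqrt(21).

(-4*sqrt(19) + 8*sqrt(21))/65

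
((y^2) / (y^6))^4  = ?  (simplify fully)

Inside the bracket: (y^-4)
Raise to the power 4: (y^-16)

y^(-16)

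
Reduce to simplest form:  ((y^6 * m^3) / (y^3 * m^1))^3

Inside the bracket: y^3 * m^2
Raise to the power 3: y^9 * m^6

m^6*y^9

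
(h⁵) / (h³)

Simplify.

Quotient: h²

h²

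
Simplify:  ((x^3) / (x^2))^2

x^2

Inside the bracket: x^1
Raise to the power 2: x^2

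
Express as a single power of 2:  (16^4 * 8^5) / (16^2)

2^23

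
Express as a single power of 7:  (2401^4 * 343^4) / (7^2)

7^26

2401^4 = 7^16; 343^4 = 7^12; 7^2 = 7^2
Combine exponents: 7^26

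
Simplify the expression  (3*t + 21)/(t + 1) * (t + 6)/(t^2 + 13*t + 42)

3/(t + 1)

Factor: 3*t + 21 = 3*(t + 7);  t^2 + 13*t + 42 = (t + 6)*(t + 7)
Cancel the common factors (t + 7), (t + 6).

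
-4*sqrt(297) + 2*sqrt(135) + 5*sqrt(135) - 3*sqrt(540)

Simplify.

4*sqrt(297) = 12*sqrt(33); 2*sqrt(135) = 6*sqrt(15); 5*sqrt(135) = 15*sqrt(15); 3*sqrt(540) = 18*sqrt(15)

-12*sqrt(33) + 3*sqrt(15)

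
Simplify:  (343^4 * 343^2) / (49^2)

343^4 = 7^12; 343^2 = 7^6; 49^2 = 7^4
Combine exponents: 7^14

7^14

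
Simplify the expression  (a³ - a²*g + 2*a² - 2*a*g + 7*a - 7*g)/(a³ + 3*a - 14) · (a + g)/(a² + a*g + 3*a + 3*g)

Factor: a³ - a²*g + 2*a² - 2*a*g + 7*a - 7*g = (a² + 2*a + 7)·(a - g);  a³ + 3*a - 14 = (a² + 2*a + 7)·(a - 2);  a² + a*g + 3*a + 3*g = (a + g)·(a + 3)
Cancel the common factors (a² + 2*a + 7), (a + g).

(a - g)/(a² + a - 6)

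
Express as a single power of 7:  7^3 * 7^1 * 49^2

7^3 = 7^3; 7^1 = 7^1; 49^2 = 7^4
Combine exponents: 7^8

7^8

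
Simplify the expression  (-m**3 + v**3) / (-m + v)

m**2 + m*v + v**2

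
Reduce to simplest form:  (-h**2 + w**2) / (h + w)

-h**2 + w**2 factors as (-h + w)*(h + w).

-h + w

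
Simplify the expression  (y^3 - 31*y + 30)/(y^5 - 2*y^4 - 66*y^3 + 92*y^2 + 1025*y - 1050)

1/(y^2 - 2*y - 35)

Factor: y^3 - 31*y + 30 = (y - 5)*(y - 1)*(y + 6);  y^5 - 2*y^4 - 66*y^3 + 92*y^2 + 1025*y - 1050 = (y - 1)*(y + 6)*(y + 5)*(y - 7)*(y - 5)
Cancel the common factors (y - 5), (y + 6), (y - 1).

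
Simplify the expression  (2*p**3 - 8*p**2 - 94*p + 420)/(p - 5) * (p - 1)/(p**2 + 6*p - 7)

Factor: 2*p**3 - 8*p**2 - 94*p + 420 = 2*(p + 7)*(p - 5)*(p - 6);  p**2 + 6*p - 7 = (p - 1)*(p + 7)
Cancel the common factors (p + 7), (p - 5), (p - 1).

2*p - 12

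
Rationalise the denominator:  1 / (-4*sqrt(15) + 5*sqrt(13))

(4*sqrt(15) + 5*sqrt(13))/85

Multiply numerator and denominator by 4*sqrt(15) + 5*sqrt(13).
Denominator becomes 85; numerator becomes 4*sqrt(15) + 5*sqrt(13).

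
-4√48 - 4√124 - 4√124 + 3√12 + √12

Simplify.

-16*√31 - 8*√3

4√48 = 16*√3; 4√124 = 8*√31; 4√124 = 8*√31; 3√12 = 6*√3; √12 = 2*√3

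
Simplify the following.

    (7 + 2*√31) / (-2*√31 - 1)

Multiply numerator and denominator by -1 + 2*√31.
Denominator becomes -123; numerator becomes 12*√31 + 117.

(-39 - 4*√31)/41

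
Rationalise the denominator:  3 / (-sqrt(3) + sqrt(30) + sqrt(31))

Group as (sqrt(30) + sqrt(31)) - sqrt(3); multiply by (sqrt(30) + sqrt(31)) + sqrt(3), then rationalise the remaining surd.

(-87*sqrt(3) + 3*sqrt(31) + 6*sqrt(30) + 9*sqrt(310))/178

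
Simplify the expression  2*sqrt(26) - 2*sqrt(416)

-6*sqrt(26)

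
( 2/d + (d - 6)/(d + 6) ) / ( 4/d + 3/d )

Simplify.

Numerator: 2/d + (d - 6)/(d + 6) = (d^2 - 4*d + 12)/(d^2 + 6*d)
Denominator: 4/d + 3/d = 7/d
Divide: ((d^2 - 4*d + 12)/(d^2 + 6*d)) · (d/7) = (d^2 - 4*d + 12)/(7*d + 42)

(d^2 - 4*d + 12)/(7*d + 42)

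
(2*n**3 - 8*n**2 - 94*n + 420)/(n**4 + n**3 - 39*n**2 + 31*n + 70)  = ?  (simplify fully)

(2*n - 12)/(n**2 - n - 2)

Factor: 2*n**3 - 8*n**2 - 94*n + 420 = 2*(n + 7)*(n - 5)*(n - 6);  n**4 + n**3 - 39*n**2 + 31*n + 70 = (n + 1)*(n + 7)*(n - 5)*(n - 2)
Cancel the common factors (n + 7), (n - 5).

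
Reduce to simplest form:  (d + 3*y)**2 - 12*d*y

After expansion: d**2 - 6*d*y + 9*y**2 — a perfect-square trinomial.

(d - 3*y)**2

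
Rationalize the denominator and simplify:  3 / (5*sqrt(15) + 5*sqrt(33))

Multiply numerator and denominator by -5*sqrt(33) + 5*sqrt(15).
Denominator becomes -450; numerator becomes -15*sqrt(33) + 15*sqrt(15).

(-sqrt(15) + sqrt(33))/30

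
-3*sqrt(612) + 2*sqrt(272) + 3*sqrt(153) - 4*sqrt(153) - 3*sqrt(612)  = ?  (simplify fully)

-31*sqrt(17)

3*sqrt(612) = 18*sqrt(17); 2*sqrt(272) = 8*sqrt(17); 3*sqrt(153) = 9*sqrt(17); 4*sqrt(153) = 12*sqrt(17); 3*sqrt(612) = 18*sqrt(17)
Combine: (-18 + 8 + 9 - 12 - 18)·sqrt(17) = -31*sqrt(17)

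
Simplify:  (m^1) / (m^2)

Quotient: (m^-1)

1/m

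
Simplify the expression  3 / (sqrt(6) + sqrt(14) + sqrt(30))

Group as (sqrt(6) + sqrt(14)) + sqrt(30); multiply by (sqrt(6) + sqrt(14)) - sqrt(30), then rationalise the remaining surd.

(-18*sqrt(70) - 15*sqrt(30) + 33*sqrt(14) + 57*sqrt(6))/118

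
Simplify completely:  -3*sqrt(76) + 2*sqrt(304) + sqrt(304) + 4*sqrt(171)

3*sqrt(76) = 6*sqrt(19); 2*sqrt(304) = 8*sqrt(19); sqrt(304) = 4*sqrt(19); 4*sqrt(171) = 12*sqrt(19)
Combine: (-6 + 8 + 4 + 12)·sqrt(19) = 18*sqrt(19)

18*sqrt(19)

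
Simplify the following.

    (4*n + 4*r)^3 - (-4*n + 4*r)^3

128*n*(n^2 + 3*r^2)

Write as f((4*r),(4*n)) - f((4*r),-(4*n)) and expand.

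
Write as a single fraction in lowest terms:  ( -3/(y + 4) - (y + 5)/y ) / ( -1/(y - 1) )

(y³ + 11*y² + 8*y - 20)/(y² + 4*y)

Numerator: -3/(y + 4) - (y + 5)/y = (-y² - 12*y - 20)/(y² + 4*y)
Denominator: -1/(y - 1) = -1/(y - 1)
Divide: ((-y² - 12*y - 20)/(y² + 4*y)) · (-y + 1) = (y³ + 11*y² + 8*y - 20)/(y² + 4*y)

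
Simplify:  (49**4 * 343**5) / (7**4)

7**19

49**4 = 7**8; 343**5 = 7**15; 7**4 = 7**4
Combine exponents: 7**19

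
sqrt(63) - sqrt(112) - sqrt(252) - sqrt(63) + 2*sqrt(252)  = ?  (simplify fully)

2*sqrt(7)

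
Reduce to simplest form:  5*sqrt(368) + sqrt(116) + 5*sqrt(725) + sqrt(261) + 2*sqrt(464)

20*sqrt(23) + 38*sqrt(29)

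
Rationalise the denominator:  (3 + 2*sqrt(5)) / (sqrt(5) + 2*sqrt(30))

Multiply numerator and denominator by -2*sqrt(30) + sqrt(5).
Denominator becomes -115; numerator becomes -20*sqrt(6) - 6*sqrt(30) + 3*sqrt(5) + 10.

(-10 - 3*sqrt(5) + 6*sqrt(30) + 20*sqrt(6))/115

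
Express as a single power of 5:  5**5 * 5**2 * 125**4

5**19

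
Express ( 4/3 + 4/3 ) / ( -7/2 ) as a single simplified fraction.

-16/21

Numerator: 4/3 + 4/3 = 8/3
Denominator: -7/2 = -7/2
Divide: (8/3) · (-2/7) = -16/21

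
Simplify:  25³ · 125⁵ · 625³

5^33

25³ = 5^6; 125⁵ = 5^15; 625³ = 5^12
Combine exponents: 5^33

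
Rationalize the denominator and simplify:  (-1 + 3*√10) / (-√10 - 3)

-33 + 10*√10

Multiply numerator and denominator by -3 + √10.
Denominator becomes -1; numerator becomes -10*√10 + 33.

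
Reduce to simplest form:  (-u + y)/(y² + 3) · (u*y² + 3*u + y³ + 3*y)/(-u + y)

Factor: u*y² + 3*u + y³ + 3*y = (u + y)·(y² + 3)
Cancel the common factors (y² + 3), (-u + y).

u + y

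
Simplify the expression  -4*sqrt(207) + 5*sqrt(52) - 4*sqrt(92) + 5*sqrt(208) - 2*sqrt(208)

-20*sqrt(23) + 22*sqrt(13)

4*sqrt(207) = 12*sqrt(23); 5*sqrt(52) = 10*sqrt(13); 4*sqrt(92) = 8*sqrt(23); 5*sqrt(208) = 20*sqrt(13); 2*sqrt(208) = 8*sqrt(13)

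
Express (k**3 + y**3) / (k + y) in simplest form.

Apply the sum-of-cubes factorisation and cancel (k + y).

k**2 - k*y + y**2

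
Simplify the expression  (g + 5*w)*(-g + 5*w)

Difference of squares with P = 5*w, Q = g.

-g^2 + 25*w^2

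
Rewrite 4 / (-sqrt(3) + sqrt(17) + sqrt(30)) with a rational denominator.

(-22*sqrt(3) - 5*sqrt(30) + 8*sqrt(17) + 3*sqrt(170))/13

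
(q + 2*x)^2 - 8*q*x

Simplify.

(q - 2*x)^2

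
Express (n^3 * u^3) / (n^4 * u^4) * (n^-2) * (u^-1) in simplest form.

Quotient: (n^-1) * (u^-1)
Multiply by (n^-2) * (u^-1): add exponents.

1/(n^3*u^2)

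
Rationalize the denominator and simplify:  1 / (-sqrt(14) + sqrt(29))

(sqrt(14) + sqrt(29))/15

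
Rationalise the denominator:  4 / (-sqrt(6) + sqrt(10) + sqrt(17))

(-84*sqrt(6) - 4*sqrt(17) + 52*sqrt(10) + 16*sqrt(255))/239

Group as (sqrt(10) + sqrt(17)) - sqrt(6); multiply by (sqrt(10) + sqrt(17)) + sqrt(6), then rationalise the remaining surd.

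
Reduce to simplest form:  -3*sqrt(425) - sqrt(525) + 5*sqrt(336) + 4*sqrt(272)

sqrt(17) + 15*sqrt(21)

3*sqrt(425) = 15*sqrt(17); sqrt(525) = 5*sqrt(21); 5*sqrt(336) = 20*sqrt(21); 4*sqrt(272) = 16*sqrt(17)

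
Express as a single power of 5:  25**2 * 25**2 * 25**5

25**2 = 5**4; 25**2 = 5**4; 25**5 = 5**10
Combine exponents: 5**18

5**18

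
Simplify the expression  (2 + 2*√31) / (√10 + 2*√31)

(-√310 - √10 + 2*√31 + 62)/57

Multiply numerator and denominator by -√10 + 2*√31.
Denominator becomes 114; numerator becomes -2*√310 - 2*√10 + 4*√31 + 124.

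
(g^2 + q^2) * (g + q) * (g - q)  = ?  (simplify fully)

g^4 - q^4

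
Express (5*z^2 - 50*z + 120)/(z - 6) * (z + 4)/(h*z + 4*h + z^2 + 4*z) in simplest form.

Factor: 5*z^2 - 50*z + 120 = 5*(z - 6)*(z - 4);  h*z + 4*h + z^2 + 4*z = (h + z)*(z + 4)
Cancel the common factors (z + 4), (z - 6).

(5*z - 20)/(h + z)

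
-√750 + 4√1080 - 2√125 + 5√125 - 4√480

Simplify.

√750 = 5*√30; 4√1080 = 24*√30; 2√125 = 10*√5; 5√125 = 25*√5; 4√480 = 16*√30

3*√30 + 15*√5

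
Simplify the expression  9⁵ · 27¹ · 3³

9⁵ = 3^10; 27¹ = 3^3; 3³ = 3^3
Combine exponents: 3^16

3^16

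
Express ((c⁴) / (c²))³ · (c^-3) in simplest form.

Inside the bracket: c²
Raise to the power 3: c⁶
Multiply by (c^-3): add exponents.

c³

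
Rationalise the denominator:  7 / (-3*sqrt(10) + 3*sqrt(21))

(7*sqrt(10) + 7*sqrt(21))/33

Multiply numerator and denominator by 3*sqrt(10) + 3*sqrt(21).
Denominator becomes 99; numerator becomes 21*sqrt(10) + 21*sqrt(21).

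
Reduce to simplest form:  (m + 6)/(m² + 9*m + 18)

1/(m + 3)

Factor: m² + 9*m + 18 = (m + 3)·(m + 6)
Cancel the common factor (m + 6).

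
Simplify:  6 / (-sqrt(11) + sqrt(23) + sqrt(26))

(-19*sqrt(11) + 4*sqrt(26) + 7*sqrt(23) + sqrt(6578))/79

Group as (sqrt(23) + sqrt(26)) - sqrt(11); multiply by (sqrt(23) + sqrt(26)) + sqrt(11), then rationalise the remaining surd.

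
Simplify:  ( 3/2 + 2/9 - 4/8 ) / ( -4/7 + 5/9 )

-77

Numerator: 3/2 + 2/9 - 4/8 = 11/9
Denominator: -4/7 + 5/9 = -1/63
Divide: (11/9) · (-63) = -77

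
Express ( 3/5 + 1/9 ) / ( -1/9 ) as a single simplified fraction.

Numerator: 3/5 + 1/9 = 32/45
Denominator: -1/9 = -1/9
Divide: (32/45) · (-9) = -32/5

-32/5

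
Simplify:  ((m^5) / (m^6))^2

m^(-2)

Inside the bracket: (m^-1)
Raise to the power 2: (m^-2)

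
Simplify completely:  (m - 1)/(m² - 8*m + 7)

Factor: m² - 8*m + 7 = (m - 1)·(m - 7)
Cancel the common factor (m - 1).

1/(m - 7)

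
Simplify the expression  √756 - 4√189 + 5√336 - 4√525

-6*√21

√756 = 6*√21; 4√189 = 12*√21; 5√336 = 20*√21; 4√525 = 20*√21
Combine: (6 - 12 + 20 - 20)·√21 = -6*√21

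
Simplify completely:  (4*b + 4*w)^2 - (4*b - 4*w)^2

Only the odd-power cross terms survive.

64*b*w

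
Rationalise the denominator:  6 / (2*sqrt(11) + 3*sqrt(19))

(-12*sqrt(11) + 18*sqrt(19))/127

Multiply numerator and denominator by -3*sqrt(19) + 2*sqrt(11).
Denominator becomes -127; numerator becomes -18*sqrt(19) + 12*sqrt(11).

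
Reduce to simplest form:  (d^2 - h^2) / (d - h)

d + h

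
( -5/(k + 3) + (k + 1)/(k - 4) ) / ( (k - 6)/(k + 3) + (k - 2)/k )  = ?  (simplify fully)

Numerator: -5/(k + 3) + (k + 1)/(k - 4) = (k**2 - k + 23)/(k**2 - k - 12)
Denominator: (k - 6)/(k + 3) + (k - 2)/k = (2*k**2 - 5*k - 6)/(k**2 + 3*k)
Divide: ((k**2 - k + 23)/(k**2 - k - 12)) · ((k**2 + 3*k)/(2*k**2 - 5*k - 6)) = (k**3 - k**2 + 23*k)/(2*k**3 - 13*k**2 + 14*k + 24)

(k**3 - k**2 + 23*k)/(2*k**3 - 13*k**2 + 14*k + 24)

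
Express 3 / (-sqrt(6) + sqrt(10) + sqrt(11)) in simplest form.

(-45*sqrt(6) + 15*sqrt(11) + 21*sqrt(10) + 12*sqrt(165))/215

Group as (sqrt(10) + sqrt(11)) - sqrt(6); multiply by (sqrt(10) + sqrt(11)) + sqrt(6), then rationalise the remaining surd.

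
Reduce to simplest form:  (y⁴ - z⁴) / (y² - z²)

y² + z²

Difference of fourth powers: factor out (y² - z²).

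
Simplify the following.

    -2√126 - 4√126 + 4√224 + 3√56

4*√14

2√126 = 6*√14; 4√126 = 12*√14; 4√224 = 16*√14; 3√56 = 6*√14
Combine: (-6 - 12 + 16 + 6)·√14 = 4*√14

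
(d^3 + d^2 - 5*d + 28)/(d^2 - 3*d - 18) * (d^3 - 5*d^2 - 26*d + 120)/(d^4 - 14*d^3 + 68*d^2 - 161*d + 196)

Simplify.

Factor: d^3 + d^2 - 5*d + 28 = (d^2 - 3*d + 7)*(d + 4);  d^2 - 3*d - 18 = (d - 6)*(d + 3);  d^3 - 5*d^2 - 26*d + 120 = (d - 6)*(d - 4)*(d + 5);  d^4 - 14*d^3 + 68*d^2 - 161*d + 196 = (d - 4)*(d^2 - 3*d + 7)*(d - 7)
Cancel the common factors (d^2 - 3*d + 7), (d - 4), (d - 6).

(d^2 + 9*d + 20)/(d^2 - 4*d - 21)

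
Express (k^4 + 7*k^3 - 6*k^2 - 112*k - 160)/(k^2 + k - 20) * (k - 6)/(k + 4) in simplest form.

k^2 - 4*k - 12

Factor: k^4 + 7*k^3 - 6*k^2 - 112*k - 160 = (k - 4)*(k + 4)*(k + 2)*(k + 5);  k^2 + k - 20 = (k + 5)*(k - 4)
Cancel the common factors (k + 4), (k + 5), (k - 4).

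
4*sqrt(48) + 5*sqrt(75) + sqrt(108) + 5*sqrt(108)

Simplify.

77*sqrt(3)

4*sqrt(48) = 16*sqrt(3); 5*sqrt(75) = 25*sqrt(3); sqrt(108) = 6*sqrt(3); 5*sqrt(108) = 30*sqrt(3)
Combine: (16 + 25 + 6 + 30)·sqrt(3) = 77*sqrt(3)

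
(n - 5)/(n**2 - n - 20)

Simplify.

1/(n + 4)

Factor: n**2 - n - 20 = (n + 4)*(n - 5)
Cancel the common factor (n - 5).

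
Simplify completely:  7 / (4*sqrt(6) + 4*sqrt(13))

Multiply numerator and denominator by -4*sqrt(6) + 4*sqrt(13).
Denominator becomes 112; numerator becomes -28*sqrt(6) + 28*sqrt(13).

(-sqrt(6) + sqrt(13))/4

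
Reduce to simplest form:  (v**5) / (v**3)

Quotient: v**2

v**2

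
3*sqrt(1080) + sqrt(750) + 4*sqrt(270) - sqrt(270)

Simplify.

32*sqrt(30)

3*sqrt(1080) = 18*sqrt(30); sqrt(750) = 5*sqrt(30); 4*sqrt(270) = 12*sqrt(30); sqrt(270) = 3*sqrt(30)
Combine: (18 + 5 + 12 - 3)·sqrt(30) = 32*sqrt(30)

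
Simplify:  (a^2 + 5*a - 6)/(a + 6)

a - 1

Factor: a^2 + 5*a - 6 = (a + 6)*(a - 1)
Cancel the common factor (a + 6).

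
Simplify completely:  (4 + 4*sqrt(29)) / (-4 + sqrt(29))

(20*sqrt(29) + 132)/13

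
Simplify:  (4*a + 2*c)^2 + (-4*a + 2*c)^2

32*a^2 + 8*c^2

Write as f((2*c),(4*a)) + f((2*c),-(4*a)) and expand.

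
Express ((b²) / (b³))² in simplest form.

Inside the bracket: (b^-1)
Raise to the power 2: (b^-2)

b^(-2)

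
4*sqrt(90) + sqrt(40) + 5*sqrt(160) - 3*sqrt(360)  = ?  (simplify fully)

16*sqrt(10)

4*sqrt(90) = 12*sqrt(10); sqrt(40) = 2*sqrt(10); 5*sqrt(160) = 20*sqrt(10); 3*sqrt(360) = 18*sqrt(10)
Combine: (12 + 2 + 20 - 18)·sqrt(10) = 16*sqrt(10)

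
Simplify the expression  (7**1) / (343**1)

7**(-2)

7**1 = 7**1; 343**1 = 7**3
Combine exponents: 7**(-2)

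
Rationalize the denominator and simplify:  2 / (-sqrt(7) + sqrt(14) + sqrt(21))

(-2*sqrt(7) + sqrt(14) + sqrt(42))/14

Group as (sqrt(14) + sqrt(21)) - sqrt(7); multiply by (sqrt(14) + sqrt(21)) + sqrt(7), then rationalise the remaining surd.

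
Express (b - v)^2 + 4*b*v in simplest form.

(b + v)^2

Expanding gives b^2 + 2*b*v + v^2, a perfect square.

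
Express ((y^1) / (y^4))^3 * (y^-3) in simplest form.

Inside the bracket: (y^-3)
Raise to the power 3: (y^-9)
Multiply by (y^-3): add exponents.

y^(-12)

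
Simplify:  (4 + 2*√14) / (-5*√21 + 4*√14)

Multiply numerator and denominator by 4*√14 + 5*√21.
Denominator becomes -301; numerator becomes 16*√14 + 20*√21 + 112 + 70*√6.

(-70*√6 - 112 - 20*√21 - 16*√14)/301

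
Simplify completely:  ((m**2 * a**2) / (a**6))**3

m**6/a**12

Inside the bracket: m**2 * (a**-4)
Raise to the power 3: m**6 * (a**-12)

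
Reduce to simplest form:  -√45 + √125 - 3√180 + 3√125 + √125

4*√5

√45 = 3*√5; √125 = 5*√5; 3√180 = 18*√5; 3√125 = 15*√5; √125 = 5*√5
Combine: (-3 + 5 - 18 + 15 + 5)·√5 = 4*√5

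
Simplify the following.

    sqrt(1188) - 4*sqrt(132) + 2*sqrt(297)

4*sqrt(33)

sqrt(1188) = 6*sqrt(33); 4*sqrt(132) = 8*sqrt(33); 2*sqrt(297) = 6*sqrt(33)
Combine: (6 - 8 + 6)·sqrt(33) = 4*sqrt(33)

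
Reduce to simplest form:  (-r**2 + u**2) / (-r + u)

r + u

-r**2 + u**2 factors as -(r - u)*(r + u).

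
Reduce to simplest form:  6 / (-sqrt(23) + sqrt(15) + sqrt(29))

(-42*sqrt(23) + 18*sqrt(29) + 74*sqrt(15) + 4*sqrt(10005))/433

Group as (sqrt(15) + sqrt(29)) - sqrt(23); multiply by (sqrt(15) + sqrt(29)) + sqrt(23), then rationalise the remaining surd.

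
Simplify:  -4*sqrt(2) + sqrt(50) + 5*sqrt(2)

4*sqrt(2) = 4*sqrt(2); sqrt(50) = 5*sqrt(2); 5*sqrt(2) = 5*sqrt(2)
Combine: (-4 + 5 + 5)·sqrt(2) = 6*sqrt(2)

6*sqrt(2)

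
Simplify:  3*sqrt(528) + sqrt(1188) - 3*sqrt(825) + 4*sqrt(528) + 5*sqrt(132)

29*sqrt(33)

3*sqrt(528) = 12*sqrt(33); sqrt(1188) = 6*sqrt(33); 3*sqrt(825) = 15*sqrt(33); 4*sqrt(528) = 16*sqrt(33); 5*sqrt(132) = 10*sqrt(33)
Combine: (12 + 6 - 15 + 16 + 10)·sqrt(33) = 29*sqrt(33)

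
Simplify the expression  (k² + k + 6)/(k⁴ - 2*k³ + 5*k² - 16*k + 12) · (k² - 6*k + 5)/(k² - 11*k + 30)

1/(k² - 8*k + 12)

Factor: k⁴ - 2*k³ + 5*k² - 16*k + 12 = (k² + k + 6)·(k - 2)·(k - 1);  k² - 6*k + 5 = (k - 1)·(k - 5);  k² - 11*k + 30 = (k - 5)·(k - 6)
Cancel the common factors (k² + k + 6), (k - 1), (k - 5).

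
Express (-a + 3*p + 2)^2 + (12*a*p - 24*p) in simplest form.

Expand the square and combine the (12*a*p - 24*p) term.

(a + 3*p - 2)^2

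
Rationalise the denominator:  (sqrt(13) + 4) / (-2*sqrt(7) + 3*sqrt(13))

(2*sqrt(91) + 8*sqrt(7) + 39 + 12*sqrt(13))/89

Multiply numerator and denominator by 2*sqrt(7) + 3*sqrt(13).
Denominator becomes 89; numerator becomes 2*sqrt(91) + 8*sqrt(7) + 39 + 12*sqrt(13).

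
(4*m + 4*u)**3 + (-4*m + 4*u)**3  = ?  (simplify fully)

128*u*(3*m**2 + u**2)

Only the even-power cross terms survive.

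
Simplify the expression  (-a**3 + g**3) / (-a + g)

Factor as (a-b)(a**2+ab+b**2) with a=g, b=a.

a**2 + a*g + g**2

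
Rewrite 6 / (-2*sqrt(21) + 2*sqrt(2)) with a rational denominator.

(-3*sqrt(21) - 3*sqrt(2))/19

Multiply numerator and denominator by 2*sqrt(2) + 2*sqrt(21).
Denominator becomes -76; numerator becomes 12*sqrt(2) + 12*sqrt(21).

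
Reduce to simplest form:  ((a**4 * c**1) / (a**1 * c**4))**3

a**9/c**9

Inside the bracket: a**3 * (c**-3)
Raise to the power 3: a**9 * (c**-9)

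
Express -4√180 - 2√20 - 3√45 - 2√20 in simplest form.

4√180 = 24*√5; 2√20 = 4*√5; 3√45 = 9*√5; 2√20 = 4*√5
Combine: (-24 - 4 - 9 - 4)·√5 = -41*√5

-41*√5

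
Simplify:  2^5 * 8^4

2^5 = 2^5; 8^4 = 2^12
Combine exponents: 2^17

2^17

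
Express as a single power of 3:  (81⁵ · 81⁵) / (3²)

3^38

81⁵ = 3^20; 81⁵ = 3^20; 3² = 3^2
Combine exponents: 3^38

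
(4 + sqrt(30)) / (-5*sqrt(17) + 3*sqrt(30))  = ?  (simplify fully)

(-5*sqrt(510) - 90 - 20*sqrt(17) - 12*sqrt(30))/155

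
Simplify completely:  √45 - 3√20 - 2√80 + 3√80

√5

√45 = 3*√5; 3√20 = 6*√5; 2√80 = 8*√5; 3√80 = 12*√5
Combine: (3 - 6 - 8 + 12)·√5 = √5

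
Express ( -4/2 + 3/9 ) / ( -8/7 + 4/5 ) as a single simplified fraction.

175/36

Numerator: -4/2 + 3/9 = -5/3
Denominator: -8/7 + 4/5 = -12/35
Divide: (-5/3) · (-35/12) = 175/36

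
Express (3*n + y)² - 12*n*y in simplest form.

Expand the square and combine the 12*n*y term.

(3*n - y)²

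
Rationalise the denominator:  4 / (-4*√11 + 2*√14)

Multiply numerator and denominator by 2*√14 + 4*√11.
Denominator becomes -120; numerator becomes 8*√14 + 16*√11.

(-2*√11 - √14)/15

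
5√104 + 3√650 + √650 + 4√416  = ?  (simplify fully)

46*√26

5√104 = 10*√26; 3√650 = 15*√26; √650 = 5*√26; 4√416 = 16*√26
Combine: (10 + 15 + 5 + 16)·√26 = 46*√26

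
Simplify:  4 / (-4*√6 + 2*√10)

(-2*√6 - √10)/7

Multiply numerator and denominator by 2*√10 + 4*√6.
Denominator becomes -56; numerator becomes 8*√10 + 16*√6.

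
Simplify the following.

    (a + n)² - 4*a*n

After expansion: a² - 2*a*n + n² — a perfect-square trinomial.

(a - n)²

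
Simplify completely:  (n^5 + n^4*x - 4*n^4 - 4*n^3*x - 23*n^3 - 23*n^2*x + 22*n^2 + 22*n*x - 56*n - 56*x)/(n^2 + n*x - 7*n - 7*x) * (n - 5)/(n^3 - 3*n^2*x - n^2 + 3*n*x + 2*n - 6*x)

Factor: n^5 + n^4*x - 4*n^4 - 4*n^3*x - 23*n^3 - 23*n^2*x + 22*n^2 + 22*n*x - 56*n - 56*x = (n + 4)*(n - 7)*(n^2 - n + 2)*(n + x);  n^2 + n*x - 7*n - 7*x = (n + x)*(n - 7);  n^3 - 3*n^2*x - n^2 + 3*n*x + 2*n - 6*x = (n^2 - n + 2)*(n - 3*x)
Cancel the common factors (n^2 - n + 2), (n - 7), (n + x).

(-n^2 + n + 20)/(-n + 3*x)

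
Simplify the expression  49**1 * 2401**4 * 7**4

7**22

49**1 = 7**2; 2401**4 = 7**16; 7**4 = 7**4
Combine exponents: 7**22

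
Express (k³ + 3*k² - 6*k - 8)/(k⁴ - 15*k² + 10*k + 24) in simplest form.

1/(k - 3)

Factor: k³ + 3*k² - 6*k - 8 = (k + 1)·(k + 4)·(k - 2);  k⁴ - 15*k² + 10*k + 24 = (k + 1)·(k + 4)·(k - 3)·(k - 2)
Cancel the common factors (k + 4), (k + 1), (k - 2).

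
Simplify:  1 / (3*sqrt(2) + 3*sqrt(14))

(-sqrt(2) + sqrt(14))/36

Multiply numerator and denominator by -3*sqrt(2) + 3*sqrt(14).
Denominator becomes 108; numerator becomes -3*sqrt(2) + 3*sqrt(14).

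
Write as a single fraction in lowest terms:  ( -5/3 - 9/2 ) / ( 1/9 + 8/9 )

-37/6

Numerator: -5/3 - 9/2 = -37/6
Denominator: 1/9 + 8/9 = 1
Divide: (-37/6) · (1) = -37/6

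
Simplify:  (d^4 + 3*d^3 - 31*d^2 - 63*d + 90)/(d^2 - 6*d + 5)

Factor: d^4 + 3*d^3 - 31*d^2 - 63*d + 90 = (d - 1)*(d - 5)*(d + 6)*(d + 3);  d^2 - 6*d + 5 = (d - 1)*(d - 5)
Cancel the common factors (d - 5), (d - 1).

d^2 + 9*d + 18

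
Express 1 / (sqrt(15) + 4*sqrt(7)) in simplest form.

(-sqrt(15) + 4*sqrt(7))/97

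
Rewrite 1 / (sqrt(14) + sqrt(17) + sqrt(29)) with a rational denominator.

(-sqrt(6902) + sqrt(29) + 13*sqrt(17) + 16*sqrt(14))/474

Group as (sqrt(14) + sqrt(17)) + sqrt(29); multiply by (sqrt(14) + sqrt(17)) - sqrt(29), then rationalise the remaining surd.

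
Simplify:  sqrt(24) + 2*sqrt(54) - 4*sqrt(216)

sqrt(24) = 2*sqrt(6); 2*sqrt(54) = 6*sqrt(6); 4*sqrt(216) = 24*sqrt(6)
Combine: (2 + 6 - 24)·sqrt(6) = -16*sqrt(6)

-16*sqrt(6)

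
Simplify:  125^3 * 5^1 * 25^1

5^12

125^3 = 5^9; 5^1 = 5^1; 25^1 = 5^2
Combine exponents: 5^12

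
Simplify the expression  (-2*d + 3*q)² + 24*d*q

After expansion: 4*d² + 12*d*q + 9*q² — a perfect-square trinomial.

(2*d + 3*q)²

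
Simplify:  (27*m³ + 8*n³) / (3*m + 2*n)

(3*m)^3 + (2*n)^3 = (3*m + 2*n)(9*m² - 6*m*n + 4*n²).

9*m² - 6*m*n + 4*n²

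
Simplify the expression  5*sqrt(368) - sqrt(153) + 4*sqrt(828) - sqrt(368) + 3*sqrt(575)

-3*sqrt(17) + 55*sqrt(23)

5*sqrt(368) = 20*sqrt(23); sqrt(153) = 3*sqrt(17); 4*sqrt(828) = 24*sqrt(23); sqrt(368) = 4*sqrt(23); 3*sqrt(575) = 15*sqrt(23)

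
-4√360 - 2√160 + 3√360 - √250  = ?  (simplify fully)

-19*√10

4√360 = 24*√10; 2√160 = 8*√10; 3√360 = 18*√10; √250 = 5*√10
Combine: (-24 - 8 + 18 - 5)·√10 = -19*√10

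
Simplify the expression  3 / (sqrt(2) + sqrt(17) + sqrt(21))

Group as (sqrt(2) + sqrt(17)) + sqrt(21); multiply by (sqrt(2) + sqrt(17)) - sqrt(21), then rationalise the remaining surd.

(-sqrt(714) - sqrt(21) + 3*sqrt(17) + 18*sqrt(2))/22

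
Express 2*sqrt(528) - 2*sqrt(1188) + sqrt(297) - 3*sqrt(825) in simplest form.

2*sqrt(528) = 8*sqrt(33); 2*sqrt(1188) = 12*sqrt(33); sqrt(297) = 3*sqrt(33); 3*sqrt(825) = 15*sqrt(33)
Combine: (8 - 12 + 3 - 15)·sqrt(33) = -16*sqrt(33)

-16*sqrt(33)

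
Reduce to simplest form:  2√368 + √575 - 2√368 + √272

4*√17 + 5*√23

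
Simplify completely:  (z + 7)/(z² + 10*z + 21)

1/(z + 3)

Factor: z² + 10*z + 21 = (z + 3)·(z + 7)
Cancel the common factor (z + 7).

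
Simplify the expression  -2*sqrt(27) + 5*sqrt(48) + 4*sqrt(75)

2*sqrt(27) = 6*sqrt(3); 5*sqrt(48) = 20*sqrt(3); 4*sqrt(75) = 20*sqrt(3)
Combine: (-6 + 20 + 20)·sqrt(3) = 34*sqrt(3)

34*sqrt(3)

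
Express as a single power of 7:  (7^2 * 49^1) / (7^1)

7^3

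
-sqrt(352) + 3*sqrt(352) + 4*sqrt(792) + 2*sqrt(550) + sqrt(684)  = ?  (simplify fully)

6*sqrt(19) + 42*sqrt(22)

sqrt(352) = 4*sqrt(22); 3*sqrt(352) = 12*sqrt(22); 4*sqrt(792) = 24*sqrt(22); 2*sqrt(550) = 10*sqrt(22); sqrt(684) = 6*sqrt(19)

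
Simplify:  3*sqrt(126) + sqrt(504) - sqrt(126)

3*sqrt(126) = 9*sqrt(14); sqrt(504) = 6*sqrt(14); sqrt(126) = 3*sqrt(14)
Combine: (9 + 6 - 3)·sqrt(14) = 12*sqrt(14)

12*sqrt(14)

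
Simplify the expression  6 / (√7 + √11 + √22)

(-33*√14 - 6*√22 + 27*√11 + 39*√7)/73

Group as (√11 + √22) + √7; multiply by (√11 + √22) - √7, then rationalise the remaining surd.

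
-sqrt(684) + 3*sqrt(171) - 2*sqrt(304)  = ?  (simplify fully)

sqrt(684) = 6*sqrt(19); 3*sqrt(171) = 9*sqrt(19); 2*sqrt(304) = 8*sqrt(19)
Combine: (-6 + 9 - 8)·sqrt(19) = -5*sqrt(19)

-5*sqrt(19)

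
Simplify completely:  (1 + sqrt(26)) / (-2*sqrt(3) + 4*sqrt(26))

Multiply numerator and denominator by 2*sqrt(3) + 4*sqrt(26).
Denominator becomes 404; numerator becomes 2*sqrt(3) + 2*sqrt(78) + 4*sqrt(26) + 104.

(sqrt(3) + sqrt(78) + 2*sqrt(26) + 52)/202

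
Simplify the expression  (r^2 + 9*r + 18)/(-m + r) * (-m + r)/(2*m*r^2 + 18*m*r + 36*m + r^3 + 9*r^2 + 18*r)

Factor: r^2 + 9*r + 18 = (r + 6)*(r + 3);  2*m*r^2 + 18*m*r + 36*m + r^3 + 9*r^2 + 18*r = (2*m + r)*(r + 6)*(r + 3)
Cancel the common factors (-m + r), (r + 6), (r + 3).

1/(2*m + r)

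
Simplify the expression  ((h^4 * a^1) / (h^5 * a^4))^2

1/(a^6*h^2)

Inside the bracket: (h^-1) * (a^-3)
Raise to the power 2: (h^-2) * (a^-6)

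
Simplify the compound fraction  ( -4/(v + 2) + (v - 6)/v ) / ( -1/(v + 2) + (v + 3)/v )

Numerator: -4/(v + 2) + (v - 6)/v = (v^2 - 8*v - 12)/(v^2 + 2*v)
Denominator: -1/(v + 2) + (v + 3)/v = (v^2 + 4*v + 6)/(v^2 + 2*v)
Divide: ((v^2 - 8*v - 12)/(v^2 + 2*v)) · ((v^2 + 2*v)/(v^2 + 4*v + 6)) = (v^2 - 8*v - 12)/(v^2 + 4*v + 6)

(v^2 - 8*v - 12)/(v^2 + 4*v + 6)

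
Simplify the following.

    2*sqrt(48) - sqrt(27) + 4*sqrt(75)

25*sqrt(3)

2*sqrt(48) = 8*sqrt(3); sqrt(27) = 3*sqrt(3); 4*sqrt(75) = 20*sqrt(3)
Combine: (8 - 3 + 20)·sqrt(3) = 25*sqrt(3)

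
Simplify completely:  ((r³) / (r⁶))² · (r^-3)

r^(-9)

Inside the bracket: (r^-3)
Raise to the power 2: (r^-6)
Multiply by (r^-3): add exponents.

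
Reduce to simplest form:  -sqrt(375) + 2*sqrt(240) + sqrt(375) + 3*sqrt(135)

17*sqrt(15)

sqrt(375) = 5*sqrt(15); 2*sqrt(240) = 8*sqrt(15); sqrt(375) = 5*sqrt(15); 3*sqrt(135) = 9*sqrt(15)
Combine: (-5 + 8 + 5 + 9)·sqrt(15) = 17*sqrt(15)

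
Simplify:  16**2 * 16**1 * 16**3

2**24

16**2 = 2**8; 16**1 = 2**4; 16**3 = 2**12
Combine exponents: 2**24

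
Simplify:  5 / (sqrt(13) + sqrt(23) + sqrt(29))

Group as (sqrt(13) + sqrt(23)) + sqrt(29); multiply by (sqrt(13) + sqrt(23)) - sqrt(29), then rationalise the remaining surd.

(-10*sqrt(8671) + 35*sqrt(29) + 95*sqrt(23) + 195*sqrt(13))/1147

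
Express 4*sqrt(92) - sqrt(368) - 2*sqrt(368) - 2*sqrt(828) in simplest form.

-16*sqrt(23)

4*sqrt(92) = 8*sqrt(23); sqrt(368) = 4*sqrt(23); 2*sqrt(368) = 8*sqrt(23); 2*sqrt(828) = 12*sqrt(23)
Combine: (8 - 4 - 8 - 12)·sqrt(23) = -16*sqrt(23)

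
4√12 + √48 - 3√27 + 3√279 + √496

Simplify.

3*√3 + 13*√31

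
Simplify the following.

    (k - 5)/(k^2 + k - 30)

1/(k + 6)

Factor: k^2 + k - 30 = (k + 6)*(k - 5)
Cancel the common factor (k - 5).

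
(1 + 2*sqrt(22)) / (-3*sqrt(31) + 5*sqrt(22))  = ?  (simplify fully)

(3*sqrt(31) + 5*sqrt(22) + 6*sqrt(682) + 220)/271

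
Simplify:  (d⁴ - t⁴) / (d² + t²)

d² - t²

d⁴ - t⁴ factors as -(-d + t)*(d + t)*(d² + t²).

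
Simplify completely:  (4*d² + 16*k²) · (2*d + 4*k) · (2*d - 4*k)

Telescope via difference of squares: ((2*d)+(4*k))((2*d)-(4*k)) = 4*d² - 16*k², then repeat with the next factor.

16*d⁴ - 256*k⁴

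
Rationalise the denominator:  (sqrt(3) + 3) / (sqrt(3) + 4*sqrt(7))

Multiply numerator and denominator by -4*sqrt(7) + sqrt(3).
Denominator becomes -109; numerator becomes -12*sqrt(7) - 4*sqrt(21) + 3 + 3*sqrt(3).

(-3*sqrt(3) - 3 + 4*sqrt(21) + 12*sqrt(7))/109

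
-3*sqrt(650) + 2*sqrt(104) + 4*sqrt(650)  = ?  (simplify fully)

9*sqrt(26)

3*sqrt(650) = 15*sqrt(26); 2*sqrt(104) = 4*sqrt(26); 4*sqrt(650) = 20*sqrt(26)
Combine: (-15 + 4 + 20)·sqrt(26) = 9*sqrt(26)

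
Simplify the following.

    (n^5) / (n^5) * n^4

Quotient: 1
Multiply by n^4: add exponents.

n^4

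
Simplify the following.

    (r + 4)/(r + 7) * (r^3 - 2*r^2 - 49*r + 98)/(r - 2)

r^2 - 3*r - 28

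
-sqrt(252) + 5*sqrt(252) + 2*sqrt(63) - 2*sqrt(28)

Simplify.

sqrt(252) = 6*sqrt(7); 5*sqrt(252) = 30*sqrt(7); 2*sqrt(63) = 6*sqrt(7); 2*sqrt(28) = 4*sqrt(7)
Combine: (-6 + 30 + 6 - 4)·sqrt(7) = 26*sqrt(7)

26*sqrt(7)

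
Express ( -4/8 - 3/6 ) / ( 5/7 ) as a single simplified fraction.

-7/5

Numerator: -4/8 - 3/6 = -1
Denominator: 5/7 = 5/7
Divide: (-1) · (7/5) = -7/5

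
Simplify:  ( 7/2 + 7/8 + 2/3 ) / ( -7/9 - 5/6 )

-363/116

Numerator: 7/2 + 7/8 + 2/3 = 121/24
Denominator: -7/9 - 5/6 = -29/18
Divide: (121/24) · (-18/29) = -363/116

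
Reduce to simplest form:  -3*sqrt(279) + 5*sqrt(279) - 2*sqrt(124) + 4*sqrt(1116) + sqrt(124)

3*sqrt(279) = 9*sqrt(31); 5*sqrt(279) = 15*sqrt(31); 2*sqrt(124) = 4*sqrt(31); 4*sqrt(1116) = 24*sqrt(31); sqrt(124) = 2*sqrt(31)
Combine: (-9 + 15 - 4 + 24 + 2)·sqrt(31) = 28*sqrt(31)

28*sqrt(31)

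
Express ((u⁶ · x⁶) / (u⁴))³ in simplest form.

u⁶*x^18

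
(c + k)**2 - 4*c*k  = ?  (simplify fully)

(c - k)**2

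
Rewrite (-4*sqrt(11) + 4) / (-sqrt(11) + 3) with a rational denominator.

4*sqrt(11) + 16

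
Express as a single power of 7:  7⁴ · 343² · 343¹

7^13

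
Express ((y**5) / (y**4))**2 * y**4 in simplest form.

Inside the bracket: y**1
Raise to the power 2: y**2
Multiply by y**4: add exponents.

y**6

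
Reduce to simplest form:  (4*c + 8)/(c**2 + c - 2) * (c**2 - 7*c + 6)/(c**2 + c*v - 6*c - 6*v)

4/(c + v)

Factor: 4*c + 8 = 4*(c + 2);  c**2 + c - 2 = (c - 1)*(c + 2);  c**2 - 7*c + 6 = (c - 1)*(c - 6);  c**2 + c*v - 6*c - 6*v = (c - 6)*(c + v)
Cancel the common factors (c - 1), (c + 2), (c - 6).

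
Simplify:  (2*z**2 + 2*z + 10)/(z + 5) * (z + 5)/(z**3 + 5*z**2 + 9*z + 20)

2/(z + 4)

Factor: 2*z**2 + 2*z + 10 = 2*(z**2 + z + 5);  z**3 + 5*z**2 + 9*z + 20 = (z + 4)*(z**2 + z + 5)
Cancel the common factors (z**2 + z + 5), (z + 5).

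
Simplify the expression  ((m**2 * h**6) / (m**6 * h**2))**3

Inside the bracket: (m**-4) * h**4
Raise to the power 3: (m**-12) * h**12

h**12/m**12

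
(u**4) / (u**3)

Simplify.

u

Quotient: u**1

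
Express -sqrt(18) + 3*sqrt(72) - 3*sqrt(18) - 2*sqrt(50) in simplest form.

sqrt(18) = 3*sqrt(2); 3*sqrt(72) = 18*sqrt(2); 3*sqrt(18) = 9*sqrt(2); 2*sqrt(50) = 10*sqrt(2)
Combine: (-3 + 18 - 9 - 10)·sqrt(2) = -4*sqrt(2)

-4*sqrt(2)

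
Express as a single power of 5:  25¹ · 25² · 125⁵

25¹ = 5^2; 25² = 5^4; 125⁵ = 5^15
Combine exponents: 5^21

5^21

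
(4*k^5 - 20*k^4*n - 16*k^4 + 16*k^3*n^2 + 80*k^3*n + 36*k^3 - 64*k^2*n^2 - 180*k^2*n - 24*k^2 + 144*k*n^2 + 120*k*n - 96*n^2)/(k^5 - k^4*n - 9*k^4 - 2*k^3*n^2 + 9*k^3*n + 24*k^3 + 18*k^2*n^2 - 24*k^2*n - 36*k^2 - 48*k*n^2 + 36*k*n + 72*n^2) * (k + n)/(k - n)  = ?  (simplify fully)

Factor: 4*k^5 - 20*k^4*n - 16*k^4 + 16*k^3*n^2 + 80*k^3*n + 36*k^3 - 64*k^2*n^2 - 180*k^2*n - 24*k^2 + 144*k*n^2 + 120*k*n - 96*n^2 = 4*(k - n)*(k^2 - 3*k + 6)*(k - 1)*(k - 4*n);  k^5 - k^4*n - 9*k^4 - 2*k^3*n^2 + 9*k^3*n + 24*k^3 + 18*k^2*n^2 - 24*k^2*n - 36*k^2 - 48*k*n^2 + 36*k*n + 72*n^2 = (k - 6)*(k + n)*(k^2 - 3*k + 6)*(k - 2*n)
Cancel the common factors (k^2 - 3*k + 6), (k + n), (k - n).

(4*k^2 - 16*k*n - 4*k + 16*n)/(k^2 - 2*k*n - 6*k + 12*n)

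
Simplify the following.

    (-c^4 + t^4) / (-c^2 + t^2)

c^2 + t^2

-c^4 + t^4 factors as (-c + t)*(c + t)*(c^2 + t^2).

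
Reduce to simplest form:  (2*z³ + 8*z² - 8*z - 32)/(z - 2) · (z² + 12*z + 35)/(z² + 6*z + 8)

Factor: 2*z³ + 8*z² - 8*z - 32 = 2·(z + 2)·(z + 4)·(z - 2);  z² + 12*z + 35 = (z + 5)·(z + 7);  z² + 6*z + 8 = (z + 2)·(z + 4)
Cancel the common factors (z + 2), (z - 2), (z + 4).

2*z² + 24*z + 70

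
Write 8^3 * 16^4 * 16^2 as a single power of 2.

8^3 = 2^9; 16^4 = 2^16; 16^2 = 2^8
Combine exponents: 2^33

2^33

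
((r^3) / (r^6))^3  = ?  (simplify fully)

r^(-9)

Inside the bracket: (r^-3)
Raise to the power 3: (r^-9)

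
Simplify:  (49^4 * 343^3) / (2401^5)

49^4 = 7^8; 343^3 = 7^9; 2401^5 = 7^20
Combine exponents: 7^(-3)

7^(-3)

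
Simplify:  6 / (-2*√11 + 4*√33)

Multiply numerator and denominator by 2*√11 + 4*√33.
Denominator becomes 484; numerator becomes 12*√11 + 24*√33.

(3*√11 + 6*√33)/121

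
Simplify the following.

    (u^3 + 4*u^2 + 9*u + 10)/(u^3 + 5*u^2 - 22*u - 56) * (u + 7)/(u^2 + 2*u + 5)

Factor: u^3 + 4*u^2 + 9*u + 10 = (u^2 + 2*u + 5)*(u + 2);  u^3 + 5*u^2 - 22*u - 56 = (u - 4)*(u + 2)*(u + 7)
Cancel the common factors (u^2 + 2*u + 5), (u + 2), (u + 7).

1/(u - 4)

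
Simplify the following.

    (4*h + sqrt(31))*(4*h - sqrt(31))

16*h**2 - 31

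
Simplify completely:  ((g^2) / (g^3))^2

g^(-2)

Inside the bracket: (g^-1)
Raise to the power 2: (g^-2)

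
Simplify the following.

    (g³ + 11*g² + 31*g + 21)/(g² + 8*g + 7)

g + 3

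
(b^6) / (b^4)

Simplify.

b^2

Quotient: b^2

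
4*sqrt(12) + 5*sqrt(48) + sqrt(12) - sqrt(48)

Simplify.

4*sqrt(12) = 8*sqrt(3); 5*sqrt(48) = 20*sqrt(3); sqrt(12) = 2*sqrt(3); sqrt(48) = 4*sqrt(3)
Combine: (8 + 20 + 2 - 4)·sqrt(3) = 26*sqrt(3)

26*sqrt(3)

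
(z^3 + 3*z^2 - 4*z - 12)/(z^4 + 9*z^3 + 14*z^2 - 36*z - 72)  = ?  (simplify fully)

1/(z + 6)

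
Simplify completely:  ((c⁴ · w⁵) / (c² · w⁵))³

c⁶

Inside the bracket: c²
Raise to the power 3: c⁶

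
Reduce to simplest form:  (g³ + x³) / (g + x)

x^3 + g^3 = (g + x)(g² - g*x + x²).

g² - g*x + x²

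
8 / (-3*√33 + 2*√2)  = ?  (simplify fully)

(-24*√33 - 16*√2)/289

Multiply numerator and denominator by 2*√2 + 3*√33.
Denominator becomes -289; numerator becomes 16*√2 + 24*√33.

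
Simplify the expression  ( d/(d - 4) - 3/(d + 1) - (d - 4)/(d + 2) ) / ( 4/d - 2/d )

(7*d³ + 8*d)/(2*d³ - 2*d² - 20*d - 16)

Numerator: d/(d - 4) - 3/(d + 1) - (d - 4)/(d + 2) = (7*d² + 8)/(d³ - d² - 10*d - 8)
Denominator: 4/d - 2/d = 2/d
Divide: ((7*d² + 8)/(d³ - d² - 10*d - 8)) · (d/2) = (7*d³ + 8*d)/(2*d³ - 2*d² - 20*d - 16)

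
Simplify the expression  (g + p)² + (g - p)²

2*g² + 2*p²

Binomially expand both and collect terms in g, p.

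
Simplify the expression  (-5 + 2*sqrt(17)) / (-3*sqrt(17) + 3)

Multiply numerator and denominator by 3 + 3*sqrt(17).
Denominator becomes -144; numerator becomes -9*sqrt(17) + 87.

(-29 + 3*sqrt(17))/48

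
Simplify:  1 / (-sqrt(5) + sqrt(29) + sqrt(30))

(-27*sqrt(5) + 2*sqrt(30) + 3*sqrt(29) + 5*sqrt(174))/282

Group as (sqrt(29) + sqrt(30)) - sqrt(5); multiply by (sqrt(29) + sqrt(30)) + sqrt(5), then rationalise the remaining surd.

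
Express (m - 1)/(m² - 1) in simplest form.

Factor: m² - 1 = (m - 1)·(m + 1)
Cancel the common factor (m - 1).

1/(m + 1)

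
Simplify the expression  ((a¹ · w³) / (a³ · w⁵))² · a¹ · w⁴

Inside the bracket: (a^-2) · (w^-2)
Raise to the power 2: (a^-4) · (w^-4)
Multiply by a¹ · w⁴: add exponents.

a^(-3)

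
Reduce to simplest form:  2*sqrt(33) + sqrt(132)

4*sqrt(33)

2*sqrt(33) = 2*sqrt(33); sqrt(132) = 2*sqrt(33)
Combine: (2 + 2)·sqrt(33) = 4*sqrt(33)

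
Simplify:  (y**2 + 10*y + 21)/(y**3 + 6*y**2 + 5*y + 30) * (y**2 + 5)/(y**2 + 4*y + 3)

(y + 7)/(y**2 + 7*y + 6)

Factor: y**2 + 10*y + 21 = (y + 3)*(y + 7);  y**3 + 6*y**2 + 5*y + 30 = (y**2 + 5)*(y + 6);  y**2 + 4*y + 3 = (y + 1)*(y + 3)
Cancel the common factors (y**2 + 5), (y + 3).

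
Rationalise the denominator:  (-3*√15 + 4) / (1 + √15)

(-7 + √15)/2

Multiply numerator and denominator by -√15 + 1.
Denominator becomes -14; numerator becomes -7*√15 + 49.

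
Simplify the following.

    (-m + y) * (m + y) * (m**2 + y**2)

(y+m)(y-m) = -m**2 + y**2; continue pairing.

-m**4 + y**4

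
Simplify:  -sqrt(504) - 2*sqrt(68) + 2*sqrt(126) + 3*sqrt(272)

sqrt(504) = 6*sqrt(14); 2*sqrt(68) = 4*sqrt(17); 2*sqrt(126) = 6*sqrt(14); 3*sqrt(272) = 12*sqrt(17)

8*sqrt(17)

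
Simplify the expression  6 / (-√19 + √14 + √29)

(-36*√19 + 6*√29 + 51*√14 + 3*√7714)/262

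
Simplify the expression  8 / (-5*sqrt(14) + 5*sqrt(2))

(-2*sqrt(14) - 2*sqrt(2))/15

Multiply numerator and denominator by 5*sqrt(2) + 5*sqrt(14).
Denominator becomes -300; numerator becomes 40*sqrt(2) + 40*sqrt(14).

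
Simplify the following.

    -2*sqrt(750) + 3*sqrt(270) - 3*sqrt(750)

2*sqrt(750) = 10*sqrt(30); 3*sqrt(270) = 9*sqrt(30); 3*sqrt(750) = 15*sqrt(30)
Combine: (-10 + 9 - 15)·sqrt(30) = -16*sqrt(30)

-16*sqrt(30)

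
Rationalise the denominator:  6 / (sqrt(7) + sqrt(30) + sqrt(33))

Group as (sqrt(7) + sqrt(33)) + sqrt(30); multiply by (sqrt(7) + sqrt(33)) - sqrt(30), then rationalise the remaining surd.

(-9*sqrt(770) + 6*sqrt(33) + 15*sqrt(30) + 84*sqrt(7))/206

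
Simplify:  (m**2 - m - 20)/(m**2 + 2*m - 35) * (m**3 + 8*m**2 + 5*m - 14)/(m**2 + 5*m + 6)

(m**2 + 3*m - 4)/(m + 3)

Factor: m**2 - m - 20 = (m + 4)*(m - 5);  m**2 + 2*m - 35 = (m + 7)*(m - 5);  m**3 + 8*m**2 + 5*m - 14 = (m - 1)*(m + 7)*(m + 2);  m**2 + 5*m + 6 = (m + 3)*(m + 2)
Cancel the common factors (m + 2), (m - 5), (m + 7).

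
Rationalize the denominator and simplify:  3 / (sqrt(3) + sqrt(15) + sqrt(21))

(-2*sqrt(105) - sqrt(21) + 3*sqrt(15) + 11*sqrt(3))/19

Group as (sqrt(3) + sqrt(15)) + sqrt(21); multiply by (sqrt(3) + sqrt(15)) - sqrt(21), then rationalise the remaining surd.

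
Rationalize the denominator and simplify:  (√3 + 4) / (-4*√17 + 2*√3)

(-8*√17 - 2*√51 - 4*√3 - 3)/130

Multiply numerator and denominator by 2*√3 + 4*√17.
Denominator becomes -260; numerator becomes 6 + 8*√3 + 4*√51 + 16*√17.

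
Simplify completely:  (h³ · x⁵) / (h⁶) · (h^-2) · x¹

x⁶/h⁵

Quotient: (h^-3) · x⁵
Multiply by (h^-2) · x¹: add exponents.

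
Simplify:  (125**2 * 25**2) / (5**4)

5**6

125**2 = 5**6; 25**2 = 5**4; 5**4 = 5**4
Combine exponents: 5**6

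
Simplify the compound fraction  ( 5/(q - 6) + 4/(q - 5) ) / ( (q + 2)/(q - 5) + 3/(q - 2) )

Numerator: 5/(q - 6) + 4/(q - 5) = (9*q - 49)/(q^2 - 11*q + 30)
Denominator: (q + 2)/(q - 5) + 3/(q - 2) = (q^2 + 3*q - 19)/(q^2 - 7*q + 10)
Divide: ((9*q - 49)/(q^2 - 11*q + 30)) · ((q^2 - 7*q + 10)/(q^2 + 3*q - 19)) = (9*q^2 - 67*q + 98)/(q^3 - 3*q^2 - 37*q + 114)

(9*q^2 - 67*q + 98)/(q^3 - 3*q^2 - 37*q + 114)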